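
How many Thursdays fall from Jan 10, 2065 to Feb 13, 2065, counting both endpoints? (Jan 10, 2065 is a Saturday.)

5

Jan 10, 2065 is a Saturday; the first Thursday on or after it is Jan 15, 2065 (5 days later).
From Jan 15, 2065 to Feb 13, 2065: 16 + 13 = 29 days (rest of Jan, Feb).
29 ÷ 7 = 4 full weeks with remainder 1, so 4 more Thursdays after the first → 5.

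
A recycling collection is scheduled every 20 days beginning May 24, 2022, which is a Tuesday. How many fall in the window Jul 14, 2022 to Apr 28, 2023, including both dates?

14

Occurrences land 20·i days after May 24, 2022 for i = 0, 1, 2, …
Jul 14, 2022 is 51 days after the start; 51 ÷ 20 = 2 remainder 11; since the remainder is 11, round up to i = 3. First occurrence in the window: #4 on Jul 23, 2022 (3×20 = 60 days in).
Apr 28, 2023 is 339 days after the start; 339 ÷ 20 = 16 remainder 19. Last occurrence in the window: #17 on Apr 9, 2023.
Occurrences #4 through #17: 14 in total.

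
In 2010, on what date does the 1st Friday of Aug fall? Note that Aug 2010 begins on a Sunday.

Aug 6, 2010

Aug 2010 begins on a Sunday, so the first Friday is Aug 6 (5 days later).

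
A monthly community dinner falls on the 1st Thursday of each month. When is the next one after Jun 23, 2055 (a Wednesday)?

Jun 2055 starts on a Tuesday, so its 1st Thursday is Jun 3, 2055 (2 days in).
That is not after Jun 23, 2055, so look at Jul 2055.
Jul 2055 starts on a Thursday, so its 1st Thursday is Jul 1, 2055.

Jul 1, 2055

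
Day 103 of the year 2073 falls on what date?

2073-04-13

January has 31 days (103 − 31 = 72 remain).
February has 28 days (72 − 28 = 44 remain).
March has 31 days (44 − 31 = 13 remain).
13 into April → April 13.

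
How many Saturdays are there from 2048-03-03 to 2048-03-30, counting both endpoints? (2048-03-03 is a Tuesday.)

4

2048-03-03 is a Tuesday; the first Saturday on or after it is 2048-03-07 (4 days later).
From 2048-03-07 to 2048-03-30 is 30 − 7 = 23 days.
23 ÷ 7 = 3 full weeks with remainder 2, so 3 more Saturdays after the first → 4.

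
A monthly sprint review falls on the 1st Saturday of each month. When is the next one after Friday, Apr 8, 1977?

Apr 1977 starts on a Friday, so its 1st Saturday is Apr 2, 1977 (1 day in).
That is not after Apr 8, 1977, so look at May 1977.
May 1977 starts on a Sunday, so its 1st Saturday is May 7, 1977 (6 days in).

May 7, 1977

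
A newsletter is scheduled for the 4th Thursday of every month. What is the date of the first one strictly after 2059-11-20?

November 2059 starts on a Saturday; its first Thursday is the 6th, so the 4th Thursday is the 27th — 2059-11-27.
2059-11-27 is after 2059-11-20, so that is the next one.

2059-11-27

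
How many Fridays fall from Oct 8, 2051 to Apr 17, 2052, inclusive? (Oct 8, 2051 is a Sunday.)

27

Oct 8, 2051 is a Sunday; the first Friday on or after it is Oct 13, 2051 (5 days later).
From Oct 13, 2051 to Apr 17, 2052: 18 + 30 + 31 + 31 + 29 + 31 + 17 = 187 days (rest of Oct, Nov, Dec, Jan, Feb, Mar, Apr).
187 ÷ 7 = 26 full weeks with remainder 5, so 26 more Fridays after the first → 27.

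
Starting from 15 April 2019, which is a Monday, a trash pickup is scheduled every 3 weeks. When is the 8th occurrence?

9 September 2019

The 8th occurrence is 7 intervals after the first: 7 × 21 = 147 days after 15 April 2019.
April has 30 days — 15 days to the end of April leaves 132.
May has 31 days (101 left).
June has 30 days (71 left).
July has 31 days (40 left).
August has 31 days (9 left).
9 days into September → 9 September 2019.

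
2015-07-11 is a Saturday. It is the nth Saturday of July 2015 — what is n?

2nd

Day 11 falls in week ⌈11/7⌉ of the month.
Days 1–7 hold the 1st Saturday, 8–14 the 2nd, 15–21 the 3rd, 22–28 the 4th, 29–31 the 5th.
11 is in the range for the 2nd.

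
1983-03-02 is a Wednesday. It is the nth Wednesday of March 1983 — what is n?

Day 2 falls in week ⌈2/7⌉ of the month.
Days 1–7 hold the 1st Wednesday, 8–14 the 2nd, 15–21 the 3rd, 22–28 the 4th, 29–31 the 5th.
2 is in the range for the 1st.

1st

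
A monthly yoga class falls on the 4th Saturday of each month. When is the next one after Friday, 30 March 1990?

March 1990 starts on a Thursday; its first Saturday is the 3rd, so the 4th Saturday is the 24th — 24 March 1990.
That is not after 30 March 1990, so look at April 1990.
April 1990 starts on a Sunday; its first Saturday is the 7th, so the 4th Saturday is the 28th — 28 April 1990.

28 April 1990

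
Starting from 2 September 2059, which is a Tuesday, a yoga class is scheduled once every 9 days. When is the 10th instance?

22 November 2059

The 10th occurrence is 9 intervals after the first: 9 × 9 = 81 days after 2 September 2059.
September has 30 days — 28 days to the end of September leaves 53.
October has 31 days (22 left).
22 days into November → 22 November 2059.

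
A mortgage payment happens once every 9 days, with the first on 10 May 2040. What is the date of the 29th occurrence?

17 January 2041

The 29th occurrence is 28 intervals after the first: 28 × 9 = 252 days after 10 May 2040.
May has 31 days — 21 days to the end of May leaves 231.
June has 30 days (201 left).
July has 31 days (170 left).
August has 31 days (139 left).
September has 30 days (109 left).
October has 31 days (78 left).
November has 30 days (48 left).
December has 31 days (17 left).
17 days into January → 17 January 2041.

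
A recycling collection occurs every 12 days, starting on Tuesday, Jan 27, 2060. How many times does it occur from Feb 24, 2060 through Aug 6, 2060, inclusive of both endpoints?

14

Occurrences land 12·i days after Jan 27, 2060 for i = 0, 1, 2, …
Feb 24, 2060 is 28 days after the start; 28 ÷ 12 = 2 remainder 4; since the remainder is 4, round up to i = 3. First occurrence in the window: #4 on Mar 3, 2060 (3×12 = 36 days in).
Aug 6, 2060 is 192 days after the start; 192 ÷ 12 = 16 remainder 0. Last occurrence in the window: #17 on Aug 6, 2060.
Occurrences #4 through #17: 14 in total.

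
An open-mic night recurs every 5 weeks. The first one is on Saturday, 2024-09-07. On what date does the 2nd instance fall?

2024-10-12

The 2nd occurrence is 1 interval after the first: 1 × 35 = 35 days after 2024-09-07.
September has 30 days — 23 days to the end of September leaves 12.
12 days into October → 2024-10-12.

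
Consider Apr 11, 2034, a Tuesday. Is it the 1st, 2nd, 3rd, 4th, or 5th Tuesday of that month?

2nd

Day 11 falls in week ⌈11/7⌉ of the month.
Days 1–7 hold the 1st Tuesday, 8–14 the 2nd, 15–21 the 3rd, 22–28 the 4th, 29–31 the 5th.
11 is in the range for the 2nd.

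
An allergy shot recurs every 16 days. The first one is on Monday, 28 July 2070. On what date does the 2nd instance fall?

The 2nd occurrence is 1 interval after the first: 1 × 16 = 16 days after 28 July 2070.
July has 31 days — 3 days to the end of July leaves 13.
13 days into August → 13 August 2070.

13 August 2070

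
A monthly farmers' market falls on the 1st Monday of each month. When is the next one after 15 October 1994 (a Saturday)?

October 1994 starts on a Saturday, so its 1st Monday is 3 October 1994 (2 days in).
That is not after 15 October 1994, so look at November 1994.
November 1994 starts on a Tuesday, so its 1st Monday is 7 November 1994 (6 days in).

7 November 1994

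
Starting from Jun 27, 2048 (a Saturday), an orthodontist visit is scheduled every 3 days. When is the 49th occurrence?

The 49th occurrence is 48 intervals after the first: 48 × 3 = 144 days after Jun 27, 2048.
Jun has 30 days — 3 days to the end of Jun leaves 141.
Jul has 31 days (110 left).
Aug has 31 days (79 left).
Sep has 30 days (49 left).
Oct has 31 days (18 left).
18 days into Nov → Nov 18, 2048.

Nov 18, 2048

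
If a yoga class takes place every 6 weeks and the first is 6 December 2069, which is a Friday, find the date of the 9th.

The 9th occurrence is 8 intervals after the first: 8 × 42 = 336 days after 6 December 2069.
December has 31 days — 25 days to the end of December leaves 311.
January has 31 days (280 left).
February has 28 days (252 left).
March has 31 days (221 left).
April has 30 days (191 left).
May has 31 days (160 left).
June has 30 days (130 left).
July has 31 days (99 left).
August has 31 days (68 left).
September has 30 days (38 left).
October has 31 days (7 left).
7 days into November → 7 November 2070.

7 November 2070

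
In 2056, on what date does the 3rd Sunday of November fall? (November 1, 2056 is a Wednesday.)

November 2056 begins on a Wednesday, so the first Sunday is November 5 (4 days later).
The 3rd Sunday is 2 weeks later: 5 + 14 = 19.

2056-11-19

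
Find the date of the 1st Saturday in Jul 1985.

The first Saturday of Jul 1985 is Jul 6.

Jul 6, 1985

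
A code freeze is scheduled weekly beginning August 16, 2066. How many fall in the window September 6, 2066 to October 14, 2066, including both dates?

6

Occurrences land 7·i days after August 16, 2066 for i = 0, 1, 2, …
September 6, 2066 is 21 days after the start; 21 ÷ 7 = 3 remainder 0. First occurrence in the window: #4 on September 6, 2066 (3×7 = 21 days in).
October 14, 2066 is 59 days after the start; 59 ÷ 7 = 8 remainder 3. Last occurrence in the window: #9 on October 11, 2066.
Occurrences #4 through #9: 6 in total.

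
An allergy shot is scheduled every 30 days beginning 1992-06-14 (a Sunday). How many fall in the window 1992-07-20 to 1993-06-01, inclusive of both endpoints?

10

Occurrences land 30·i days after 1992-06-14 for i = 0, 1, 2, …
1992-07-20 is 36 days after the start; 36 ÷ 30 = 1 remainder 6; since the remainder is 6, round up to i = 2. First occurrence in the window: #3 on 1992-08-13 (2×30 = 60 days in).
1993-06-01 is 352 days after the start; 352 ÷ 30 = 11 remainder 22. Last occurrence in the window: #12 on 1993-05-10.
Occurrences #3 through #12: 10 in total.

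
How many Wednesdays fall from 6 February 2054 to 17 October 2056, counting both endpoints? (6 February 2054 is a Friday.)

6 February 2054 is a Friday; the first Wednesday on or after it is 11 February 2054 (5 days later).
From 11 February 2054 to 17 October 2056: 323 + 365 + 291 = 979 days (rest of 2054, 2055, to 17 October 2056 in 2056).
979 ÷ 7 = 139 full weeks with remainder 6, so 139 more Wednesdays after the first → 140.

140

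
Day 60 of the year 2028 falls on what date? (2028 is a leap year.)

January has 31 days (60 − 31 = 29 remain).
29 into February → February 29.

2028-02-29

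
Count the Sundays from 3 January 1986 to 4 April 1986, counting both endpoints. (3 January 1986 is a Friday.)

13

3 January 1986 is a Friday; the first Sunday on or after it is 5 January 1986 (2 days later).
From 5 January 1986 to 4 April 1986: 26 + 28 + 31 + 4 = 89 days (rest of January, February, March, April).
89 ÷ 7 = 12 full weeks with remainder 5, so 12 more Sundays after the first → 13.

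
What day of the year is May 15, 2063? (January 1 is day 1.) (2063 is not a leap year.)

135

Days in months before May: 31 + 28 + 31 + 30 = 120.
Plus 15 days into May → day 135.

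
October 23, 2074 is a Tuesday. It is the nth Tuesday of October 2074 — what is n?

Day 23 falls in week ⌈23/7⌉ of the month.
Days 1–7 hold the 1st Tuesday, 8–14 the 2nd, 15–21 the 3rd, 22–28 the 4th, 29–31 the 5th.
23 is in the range for the 4th.

4th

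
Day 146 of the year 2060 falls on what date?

2060-05-25

January has 31 days (146 − 31 = 115 remain).
February has 29 days (115 − 29 = 86 remain).
March has 31 days (86 − 31 = 55 remain).
April has 30 days (55 − 30 = 25 remain).
25 into May → May 25.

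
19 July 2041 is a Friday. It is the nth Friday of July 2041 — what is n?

Day 19 falls in week ⌈19/7⌉ of the month.
Days 1–7 hold the 1st Friday, 8–14 the 2nd, 15–21 the 3rd, 22–28 the 4th, 29–31 the 5th.
19 is in the range for the 3rd.

3rd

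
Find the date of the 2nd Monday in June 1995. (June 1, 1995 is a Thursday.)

12 June 1995

June 1995 begins on a Thursday, so the first Monday is June 5 (4 days later).
The 2nd Monday is 1 weeks later: 5 + 7 = 12.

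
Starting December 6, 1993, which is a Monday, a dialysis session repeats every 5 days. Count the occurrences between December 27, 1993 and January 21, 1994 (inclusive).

Occurrences land 5·i days after December 6, 1993 for i = 0, 1, 2, …
December 27, 1993 is 21 days after the start; 21 ÷ 5 = 4 remainder 1; since the remainder is 1, round up to i = 5. First occurrence in the window: #6 on December 31, 1993 (5×5 = 25 days in).
January 21, 1994 is 46 days after the start; 46 ÷ 5 = 9 remainder 1. Last occurrence in the window: #10 on January 20, 1994.
Occurrences #6 through #10: 5 in total.

5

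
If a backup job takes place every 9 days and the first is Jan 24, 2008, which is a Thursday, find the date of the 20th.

The 20th occurrence is 19 intervals after the first: 19 × 9 = 171 days after Jan 24, 2008.
Jan has 31 days — 7 days to the end of Jan leaves 164.
Feb has 29 days (135 left).
Mar has 31 days (104 left).
Apr has 30 days (74 left).
May has 31 days (43 left).
Jun has 30 days (13 left).
13 days into Jul → Jul 13, 2008.

Jul 13, 2008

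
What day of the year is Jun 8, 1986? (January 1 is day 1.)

159

Days in months before Jun: 31 + 28 + 31 + 30 + 31 = 151.
Plus 8 days into Jun → day 159.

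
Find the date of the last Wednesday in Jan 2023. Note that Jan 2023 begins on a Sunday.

Jan 2023 begins on a Sunday, so the first Wednesday is Jan 4 (3 days later).
Jan 2023 has 31 days. Adding weeks: 4, 11, 18, 25 — the last one ≤ 31 is the 25th.

Jan 25, 2023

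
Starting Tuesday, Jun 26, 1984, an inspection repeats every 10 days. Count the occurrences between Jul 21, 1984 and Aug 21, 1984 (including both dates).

Occurrences land 10·i days after Jun 26, 1984 for i = 0, 1, 2, …
Jul 21, 1984 is 25 days after the start; 25 ÷ 10 = 2 remainder 5; since the remainder is 5, round up to i = 3. First occurrence in the window: #4 on Jul 26, 1984 (3×10 = 30 days in).
Aug 21, 1984 is 56 days after the start; 56 ÷ 10 = 5 remainder 6. Last occurrence in the window: #6 on Aug 15, 1984.
Occurrences #4 through #6: 3 in total.

3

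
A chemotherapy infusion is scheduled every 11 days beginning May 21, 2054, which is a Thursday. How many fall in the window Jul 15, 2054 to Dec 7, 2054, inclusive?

14

Occurrences land 11·i days after May 21, 2054 for i = 0, 1, 2, …
Jul 15, 2054 is 55 days after the start; 55 ÷ 11 = 5 remainder 0. First occurrence in the window: #6 on Jul 15, 2054 (5×11 = 55 days in).
Dec 7, 2054 is 200 days after the start; 200 ÷ 11 = 18 remainder 2. Last occurrence in the window: #19 on Dec 5, 2054.
Occurrences #6 through #19: 14 in total.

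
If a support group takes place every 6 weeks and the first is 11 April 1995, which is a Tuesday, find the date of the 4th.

The 4th occurrence is 3 intervals after the first: 3 × 42 = 126 days after 11 April 1995.
April has 30 days — 19 days to the end of April leaves 107.
May has 31 days (76 left).
June has 30 days (46 left).
July has 31 days (15 left).
15 days into August → 15 August 1995.

15 August 1995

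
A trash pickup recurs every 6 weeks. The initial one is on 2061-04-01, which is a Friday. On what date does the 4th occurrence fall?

2061-08-05

The 4th occurrence is 3 intervals after the first: 3 × 42 = 126 days after 2061-04-01.
April has 30 days — 29 days to the end of April leaves 97.
May has 31 days (66 left).
June has 30 days (36 left).
July has 31 days (5 left).
5 days into August → 2061-08-05.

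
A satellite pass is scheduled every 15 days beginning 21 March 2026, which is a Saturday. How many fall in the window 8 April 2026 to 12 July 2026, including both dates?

6

Occurrences land 15·i days after 21 March 2026 for i = 0, 1, 2, …
8 April 2026 is 18 days after the start; 18 ÷ 15 = 1 remainder 3; since the remainder is 3, round up to i = 2. First occurrence in the window: #3 on 20 April 2026 (2×15 = 30 days in).
12 July 2026 is 113 days after the start; 113 ÷ 15 = 7 remainder 8. Last occurrence in the window: #8 on 4 July 2026.
Occurrences #3 through #8: 6 in total.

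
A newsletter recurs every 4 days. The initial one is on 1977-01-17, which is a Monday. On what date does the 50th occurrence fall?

The 50th occurrence is 49 intervals after the first: 49 × 4 = 196 days after 1977-01-17.
January has 31 days — 14 days to the end of January leaves 182.
February has 28 days (154 left).
March has 31 days (123 left).
April has 30 days (93 left).
May has 31 days (62 left).
June has 30 days (32 left).
July has 31 days (1 left).
1 day into August → 1977-08-01.

1977-08-01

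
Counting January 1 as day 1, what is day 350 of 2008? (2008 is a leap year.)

December 15, 2008

January has 31 days (350 − 31 = 319 remain).
February has 29 days (319 − 29 = 290 remain).
March has 31 days (290 − 31 = 259 remain).
April has 30 days (259 − 30 = 229 remain).
May has 31 days (229 − 31 = 198 remain).
June has 30 days (198 − 30 = 168 remain).
July has 31 days (168 − 31 = 137 remain).
August has 31 days (137 − 31 = 106 remain).
September has 30 days (106 − 30 = 76 remain).
October has 31 days (76 − 31 = 45 remain).
November has 30 days (45 − 30 = 15 remain).
15 into December → December 15.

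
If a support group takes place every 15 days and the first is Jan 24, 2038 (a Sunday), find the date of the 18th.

Oct 6, 2038

The 18th occurrence is 17 intervals after the first: 17 × 15 = 255 days after Jan 24, 2038.
Jan has 31 days — 7 days to the end of Jan leaves 248.
Feb has 28 days (220 left).
Mar has 31 days (189 left).
Apr has 30 days (159 left).
May has 31 days (128 left).
Jun has 30 days (98 left).
Jul has 31 days (67 left).
Aug has 31 days (36 left).
Sep has 30 days (6 left).
6 days into Oct → Oct 6, 2038.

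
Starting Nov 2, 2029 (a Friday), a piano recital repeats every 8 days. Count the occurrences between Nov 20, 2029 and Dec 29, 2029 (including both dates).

5

Occurrences land 8·i days after Nov 2, 2029 for i = 0, 1, 2, …
Nov 20, 2029 is 18 days after the start; 18 ÷ 8 = 2 remainder 2; since the remainder is 2, round up to i = 3. First occurrence in the window: #4 on Nov 26, 2029 (3×8 = 24 days in).
Dec 29, 2029 is 57 days after the start; 57 ÷ 8 = 7 remainder 1. Last occurrence in the window: #8 on Dec 28, 2029.
Occurrences #4 through #8: 5 in total.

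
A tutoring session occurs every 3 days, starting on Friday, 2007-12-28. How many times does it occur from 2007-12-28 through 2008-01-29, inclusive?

11

Occurrences land 3·i days after 2007-12-28 for i = 0, 1, 2, …
The window opens on the start date, so the first occurrence inside is #1 on 2007-12-28.
2008-01-29 is 32 days after the start; 32 ÷ 3 = 10 remainder 2. Last occurrence in the window: #11 on 2008-01-27.
Occurrences #1 through #11: 11 in total.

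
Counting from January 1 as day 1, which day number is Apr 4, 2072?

Days in months before Apr: 31 + 29 + 31 = 91.
Plus 4 days into Apr → day 95.

95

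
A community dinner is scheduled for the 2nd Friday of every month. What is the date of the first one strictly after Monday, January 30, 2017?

January 2017 starts on a Sunday; its first Friday is the 6th, so the 2nd Friday is the 13th — January 13, 2017.
That is not after January 30, 2017, so look at February 2017.
February 2017 starts on a Wednesday; its first Friday is the 3rd, so the 2nd Friday is the 10th — February 10, 2017.

February 10, 2017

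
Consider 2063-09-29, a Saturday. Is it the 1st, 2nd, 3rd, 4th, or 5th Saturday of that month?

5th

Day 29 falls in week ⌈29/7⌉ of the month.
Days 1–7 hold the 1st Saturday, 8–14 the 2nd, 15–21 the 3rd, 22–28 the 4th, 29–31 the 5th.
29 is in the range for the 5th.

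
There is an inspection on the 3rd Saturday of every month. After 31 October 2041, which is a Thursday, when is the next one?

October 2041 starts on a Tuesday; its first Saturday is the 5th, so the 3rd Saturday is the 19th — 19 October 2041.
That is not after 31 October 2041, so look at November 2041.
November 2041 starts on a Friday; its first Saturday is the 2nd, so the 3rd Saturday is the 16th — 16 November 2041.

16 November 2041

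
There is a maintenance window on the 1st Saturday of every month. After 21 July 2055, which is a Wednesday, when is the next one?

July 2055 starts on a Thursday, so its 1st Saturday is 3 July 2055 (2 days in).
That is not after 21 July 2055, so look at August 2055.
August 2055 starts on a Sunday, so its 1st Saturday is 7 August 2055 (6 days in).

7 August 2055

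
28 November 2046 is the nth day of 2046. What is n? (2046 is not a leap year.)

332

Days in months before November: 31 + 28 + 31 + 30 + 31 + 30 + 31 + 31 + 30 + 31 = 304.
Plus 28 days into November → day 332.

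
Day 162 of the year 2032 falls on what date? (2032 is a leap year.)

June 10, 2032

January has 31 days (162 − 31 = 131 remain).
February has 29 days (131 − 29 = 102 remain).
March has 31 days (102 − 31 = 71 remain).
April has 30 days (71 − 30 = 41 remain).
May has 31 days (41 − 31 = 10 remain).
10 into June → June 10.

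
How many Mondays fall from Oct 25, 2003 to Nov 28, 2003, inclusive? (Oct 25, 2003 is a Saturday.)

Oct 25, 2003 is a Saturday; the first Monday on or after it is Oct 27, 2003 (2 days later).
From Oct 27, 2003 to Nov 28, 2003: 4 + 28 = 32 days (rest of Oct, Nov).
32 ÷ 7 = 4 full weeks with remainder 4, so 4 more Mondays after the first → 5.

5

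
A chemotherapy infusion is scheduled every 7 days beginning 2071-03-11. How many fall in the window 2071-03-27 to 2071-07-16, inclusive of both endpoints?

Occurrences land 7·i days after 2071-03-11 for i = 0, 1, 2, …
2071-03-27 is 16 days after the start; 16 ÷ 7 = 2 remainder 2; since the remainder is 2, round up to i = 3. First occurrence in the window: #4 on 2071-04-01 (3×7 = 21 days in).
2071-07-16 is 127 days after the start; 127 ÷ 7 = 18 remainder 1. Last occurrence in the window: #19 on 2071-07-15.
Occurrences #4 through #19: 16 in total.

16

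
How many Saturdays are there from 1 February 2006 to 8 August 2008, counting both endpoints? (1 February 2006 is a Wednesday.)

131

1 February 2006 is a Wednesday; the first Saturday on or after it is 4 February 2006 (3 days later).
From 4 February 2006 to 8 August 2008: 330 + 365 + 221 = 916 days (rest of 2006, 2007, to 8 August 2008 in 2008).
916 ÷ 7 = 130 full weeks with remainder 6, so 130 more Saturdays after the first → 131.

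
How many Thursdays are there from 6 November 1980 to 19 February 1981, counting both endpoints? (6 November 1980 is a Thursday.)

16

6 November 1980 is a Thursday; the first Thursday on or after it is 6 November 1980.
From 6 November 1980 to 19 February 1981: 24 + 31 + 31 + 19 = 105 days (rest of November, December, January, February).
105 ÷ 7 = 15 full weeks with remainder 0, so 15 more Thursdays after the first → 16.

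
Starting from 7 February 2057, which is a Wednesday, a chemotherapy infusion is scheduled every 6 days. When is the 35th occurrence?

30 August 2057

The 35th occurrence is 34 intervals after the first: 34 × 6 = 204 days after 7 February 2057.
February has 28 days — 21 days to the end of February leaves 183.
March has 31 days (152 left).
April has 30 days (122 left).
May has 31 days (91 left).
June has 30 days (61 left).
July has 31 days (30 left).
30 days into August → 30 August 2057.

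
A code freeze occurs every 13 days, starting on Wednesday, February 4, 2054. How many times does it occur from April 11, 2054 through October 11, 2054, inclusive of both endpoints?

14

Occurrences land 13·i days after February 4, 2054 for i = 0, 1, 2, …
April 11, 2054 is 66 days after the start; 66 ÷ 13 = 5 remainder 1; since the remainder is 1, round up to i = 6. First occurrence in the window: #7 on April 23, 2054 (6×13 = 78 days in).
October 11, 2054 is 249 days after the start; 249 ÷ 13 = 19 remainder 2. Last occurrence in the window: #20 on October 9, 2054.
Occurrences #7 through #20: 14 in total.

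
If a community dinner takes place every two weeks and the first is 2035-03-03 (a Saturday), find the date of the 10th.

The 10th occurrence is 9 intervals after the first: 9 × 14 = 126 days after 2035-03-03.
March has 31 days — 28 days to the end of March leaves 98.
April has 30 days (68 left).
May has 31 days (37 left).
June has 30 days (7 left).
7 days into July → 2035-07-07.

2035-07-07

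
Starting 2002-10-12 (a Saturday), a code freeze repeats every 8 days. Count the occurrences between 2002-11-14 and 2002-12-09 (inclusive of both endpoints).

Occurrences land 8·i days after 2002-10-12 for i = 0, 1, 2, …
2002-11-14 is 33 days after the start; 33 ÷ 8 = 4 remainder 1; since the remainder is 1, round up to i = 5. First occurrence in the window: #6 on 2002-11-21 (5×8 = 40 days in).
2002-12-09 is 58 days after the start; 58 ÷ 8 = 7 remainder 2. Last occurrence in the window: #8 on 2002-12-07.
Occurrences #6 through #8: 3 in total.

3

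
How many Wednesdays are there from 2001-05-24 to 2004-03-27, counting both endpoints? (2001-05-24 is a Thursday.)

2001-05-24 is a Thursday; the first Wednesday on or after it is 2001-05-30 (6 days later).
From 2001-05-30 to 2004-03-27: 215 + 365 + 365 + 87 = 1032 days (rest of 2001, 2002, 2003, to 2004-03-27 in 2004).
1032 ÷ 7 = 147 full weeks with remainder 3, so 147 more Wednesdays after the first → 148.

148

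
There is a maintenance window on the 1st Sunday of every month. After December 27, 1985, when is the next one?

January 5, 1986

December 1985 starts on a Sunday, so its 1st Sunday is December 1, 1985.
That is not after December 27, 1985, so look at January 1986.
January 1986 starts on a Wednesday, so its 1st Sunday is January 5, 1986 (4 days in).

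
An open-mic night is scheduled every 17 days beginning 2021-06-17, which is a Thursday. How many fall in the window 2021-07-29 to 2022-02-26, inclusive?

Occurrences land 17·i days after 2021-06-17 for i = 0, 1, 2, …
2021-07-29 is 42 days after the start; 42 ÷ 17 = 2 remainder 8; since the remainder is 8, round up to i = 3. First occurrence in the window: #4 on 2021-08-07 (3×17 = 51 days in).
2022-02-26 is 254 days after the start; 254 ÷ 17 = 14 remainder 16. Last occurrence in the window: #15 on 2022-02-10.
Occurrences #4 through #15: 12 in total.

12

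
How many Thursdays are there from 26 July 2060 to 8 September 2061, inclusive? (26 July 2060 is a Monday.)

59

26 July 2060 is a Monday; the first Thursday on or after it is 29 July 2060 (3 days later).
From 29 July 2060 to 8 September 2061: 155 + 251 = 406 days (rest of 2060, to 8 September 2061 in 2061).
406 ÷ 7 = 58 full weeks with remainder 0, so 58 more Thursdays after the first → 59.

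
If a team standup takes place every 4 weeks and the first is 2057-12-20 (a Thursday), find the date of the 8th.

The 8th occurrence is 7 intervals after the first: 7 × 28 = 196 days after 2057-12-20.
December has 31 days — 11 days to the end of December leaves 185.
January has 31 days (154 left).
February has 28 days (126 left).
March has 31 days (95 left).
April has 30 days (65 left).
May has 31 days (34 left).
June has 30 days (4 left).
4 days into July → 2058-07-04.

2058-07-04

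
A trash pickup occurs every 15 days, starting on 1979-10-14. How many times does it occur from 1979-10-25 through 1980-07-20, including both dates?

18

Occurrences land 15·i days after 1979-10-14 for i = 0, 1, 2, …
1979-10-25 is 11 days after the start; 11 ÷ 15 = 0 remainder 11; since the remainder is 11, round up to i = 1. First occurrence in the window: #2 on 1979-10-29 (1×15 = 15 days in).
1980-07-20 is 280 days after the start; 280 ÷ 15 = 18 remainder 10. Last occurrence in the window: #19 on 1980-07-10.
Occurrences #2 through #19: 18 in total.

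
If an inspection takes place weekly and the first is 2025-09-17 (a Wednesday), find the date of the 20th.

The 20th occurrence is 19 intervals after the first: 19 × 7 = 133 days after 2025-09-17.
September has 30 days — 13 days to the end of September leaves 120.
October has 31 days (89 left).
November has 30 days (59 left).
December has 31 days (28 left).
28 days into January → 2026-01-28.

2026-01-28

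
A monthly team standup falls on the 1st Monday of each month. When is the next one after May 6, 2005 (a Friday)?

May 2005 starts on a Sunday, so its 1st Monday is May 2, 2005 (1 day in).
That is not after May 6, 2005, so look at Jun 2005.
Jun 2005 starts on a Wednesday, so its 1st Monday is Jun 6, 2005 (5 days in).

Jun 6, 2005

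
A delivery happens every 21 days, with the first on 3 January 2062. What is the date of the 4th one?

The 4th occurrence is 3 intervals after the first: 3 × 21 = 63 days after 3 January 2062.
January has 31 days — 28 days to the end of January leaves 35.
February has 28 days (7 left).
7 days into March → 7 March 2062.

7 March 2062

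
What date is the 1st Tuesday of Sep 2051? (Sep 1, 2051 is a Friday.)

Sep 2051 begins on a Friday, so the first Tuesday is Sep 5 (4 days later).

Sep 5, 2051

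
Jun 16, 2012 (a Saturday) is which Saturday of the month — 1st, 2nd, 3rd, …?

3rd

Day 16 falls in week ⌈16/7⌉ of the month.
Days 1–7 hold the 1st Saturday, 8–14 the 2nd, 15–21 the 3rd, 22–28 the 4th, 29–31 the 5th.
16 is in the range for the 3rd.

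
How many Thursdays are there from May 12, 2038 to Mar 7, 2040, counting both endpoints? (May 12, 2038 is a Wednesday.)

95

May 12, 2038 is a Wednesday; the first Thursday on or after it is May 13, 2038 (1 day later).
From May 13, 2038 to Mar 7, 2040: 232 + 365 + 67 = 664 days (rest of 2038, 2039, to Mar 7, 2040 in 2040).
664 ÷ 7 = 94 full weeks with remainder 6, so 94 more Thursdays after the first → 95.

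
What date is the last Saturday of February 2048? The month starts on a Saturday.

February 29, 2048

February 2048 begins on a Saturday, so the first Saturday is February 1.
February 2048 has 29 days. Adding weeks: 1, 8, 15, 22, 29 — the last one ≤ 29 is the 29th.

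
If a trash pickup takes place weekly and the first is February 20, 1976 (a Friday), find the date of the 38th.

The 38th occurrence is 37 intervals after the first: 37 × 7 = 259 days after February 20, 1976.
February has 29 days — 9 days to the end of February leaves 250.
March has 31 days (219 left).
April has 30 days (189 left).
May has 31 days (158 left).
June has 30 days (128 left).
July has 31 days (97 left).
August has 31 days (66 left).
September has 30 days (36 left).
October has 31 days (5 left).
5 days into November → November 5, 1976.

November 5, 1976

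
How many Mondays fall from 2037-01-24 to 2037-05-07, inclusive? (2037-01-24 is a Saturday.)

2037-01-24 is a Saturday; the first Monday on or after it is 2037-01-26 (2 days later).
From 2037-01-26 to 2037-05-07: 5 + 28 + 31 + 30 + 7 = 101 days (rest of January, February, March, April, May).
101 ÷ 7 = 14 full weeks with remainder 3, so 14 more Mondays after the first → 15.

15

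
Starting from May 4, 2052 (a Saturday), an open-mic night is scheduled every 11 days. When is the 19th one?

The 19th occurrence is 18 intervals after the first: 18 × 11 = 198 days after May 4, 2052.
May has 31 days — 27 days to the end of May leaves 171.
Jun has 30 days (141 left).
Jul has 31 days (110 left).
Aug has 31 days (79 left).
Sep has 30 days (49 left).
Oct has 31 days (18 left).
18 days into Nov → Nov 18, 2052.

Nov 18, 2052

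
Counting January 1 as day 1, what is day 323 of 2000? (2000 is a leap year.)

January has 31 days (323 − 31 = 292 remain).
February has 29 days (292 − 29 = 263 remain).
March has 31 days (263 − 31 = 232 remain).
April has 30 days (232 − 30 = 202 remain).
May has 31 days (202 − 31 = 171 remain).
June has 30 days (171 − 30 = 141 remain).
July has 31 days (141 − 31 = 110 remain).
August has 31 days (110 − 31 = 79 remain).
September has 30 days (79 − 30 = 49 remain).
October has 31 days (49 − 31 = 18 remain).
18 into November → November 18.

18 November 2000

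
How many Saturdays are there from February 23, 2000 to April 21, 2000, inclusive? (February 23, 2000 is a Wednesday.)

8

February 23, 2000 is a Wednesday; the first Saturday on or after it is February 26, 2000 (3 days later).
From February 26, 2000 to April 21, 2000: 3 + 31 + 21 = 55 days (rest of February, March, April).
55 ÷ 7 = 7 full weeks with remainder 6, so 7 more Saturdays after the first → 8.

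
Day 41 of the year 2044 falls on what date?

10 February 2044

January has 31 days (41 − 31 = 10 remain).
10 into February → February 10.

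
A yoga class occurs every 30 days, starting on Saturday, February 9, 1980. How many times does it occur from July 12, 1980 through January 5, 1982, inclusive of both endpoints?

18

Occurrences land 30·i days after February 9, 1980 for i = 0, 1, 2, …
July 12, 1980 is 154 days after the start; 154 ÷ 30 = 5 remainder 4; since the remainder is 4, round up to i = 6. First occurrence in the window: #7 on August 7, 1980 (6×30 = 180 days in).
January 5, 1982 is 696 days after the start; 696 ÷ 30 = 23 remainder 6. Last occurrence in the window: #24 on December 30, 1981.
Occurrences #7 through #24: 18 in total.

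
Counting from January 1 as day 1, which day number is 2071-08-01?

Days in months before August: 31 + 28 + 31 + 30 + 31 + 30 + 31 = 212.
Plus 1 day into August → day 213.

213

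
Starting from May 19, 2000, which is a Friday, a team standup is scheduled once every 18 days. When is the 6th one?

August 17, 2000

The 6th occurrence is 5 intervals after the first: 5 × 18 = 90 days after May 19, 2000.
May has 31 days — 12 days to the end of May leaves 78.
June has 30 days (48 left).
July has 31 days (17 left).
17 days into August → August 17, 2000.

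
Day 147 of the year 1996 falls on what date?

Jan has 31 days (147 − 31 = 116 remain).
Feb has 29 days (116 − 29 = 87 remain).
Mar has 31 days (87 − 31 = 56 remain).
Apr has 30 days (56 − 30 = 26 remain).
26 into May → May 26.

May 26, 1996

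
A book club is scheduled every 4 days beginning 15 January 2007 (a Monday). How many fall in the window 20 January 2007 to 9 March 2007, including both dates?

Occurrences land 4·i days after 15 January 2007 for i = 0, 1, 2, …
20 January 2007 is 5 days after the start; 5 ÷ 4 = 1 remainder 1; since the remainder is 1, round up to i = 2. First occurrence in the window: #3 on 23 January 2007 (2×4 = 8 days in).
9 March 2007 is 53 days after the start; 53 ÷ 4 = 13 remainder 1. Last occurrence in the window: #14 on 8 March 2007.
Occurrences #3 through #14: 12 in total.

12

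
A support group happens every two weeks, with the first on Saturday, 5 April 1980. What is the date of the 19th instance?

The 19th occurrence is 18 intervals after the first: 18 × 14 = 252 days after 5 April 1980.
April has 30 days — 25 days to the end of April leaves 227.
May has 31 days (196 left).
June has 30 days (166 left).
July has 31 days (135 left).
August has 31 days (104 left).
September has 30 days (74 left).
October has 31 days (43 left).
November has 30 days (13 left).
13 days into December → 13 December 1980.

13 December 1980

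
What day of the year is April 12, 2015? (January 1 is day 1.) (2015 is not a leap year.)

102

Days in months before April: 31 + 28 + 31 = 90.
Plus 12 days into April → day 102.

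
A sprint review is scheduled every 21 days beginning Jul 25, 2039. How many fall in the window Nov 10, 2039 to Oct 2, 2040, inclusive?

15

Occurrences land 21·i days after Jul 25, 2039 for i = 0, 1, 2, …
Nov 10, 2039 is 108 days after the start; 108 ÷ 21 = 5 remainder 3; since the remainder is 3, round up to i = 6. First occurrence in the window: #7 on Nov 28, 2039 (6×21 = 126 days in).
Oct 2, 2040 is 435 days after the start; 435 ÷ 21 = 20 remainder 15. Last occurrence in the window: #21 on Sep 17, 2040.
Occurrences #7 through #21: 15 in total.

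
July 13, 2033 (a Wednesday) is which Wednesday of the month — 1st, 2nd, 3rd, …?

2nd

Day 13 falls in week ⌈13/7⌉ of the month.
Days 1–7 hold the 1st Wednesday, 8–14 the 2nd, 15–21 the 3rd, 22–28 the 4th, 29–31 the 5th.
13 is in the range for the 2nd.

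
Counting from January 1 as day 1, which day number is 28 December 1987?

362

Days in months before December: 31 + 28 + 31 + 30 + 31 + 30 + 31 + 31 + 30 + 31 + 30 = 334.
Plus 28 days into December → day 362.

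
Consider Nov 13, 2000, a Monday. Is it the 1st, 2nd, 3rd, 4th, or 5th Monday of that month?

2nd

Day 13 falls in week ⌈13/7⌉ of the month.
Days 1–7 hold the 1st Monday, 8–14 the 2nd, 15–21 the 3rd, 22–28 the 4th, 29–31 the 5th.
13 is in the range for the 2nd.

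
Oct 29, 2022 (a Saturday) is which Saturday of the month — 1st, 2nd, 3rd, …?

Day 29 falls in week ⌈29/7⌉ of the month.
Days 1–7 hold the 1st Saturday, 8–14 the 2nd, 15–21 the 3rd, 22–28 the 4th, 29–31 the 5th.
29 is in the range for the 5th.

5th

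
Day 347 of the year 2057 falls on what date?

December 13, 2057

January has 31 days (347 − 31 = 316 remain).
February has 28 days (316 − 28 = 288 remain).
March has 31 days (288 − 31 = 257 remain).
April has 30 days (257 − 30 = 227 remain).
May has 31 days (227 − 31 = 196 remain).
June has 30 days (196 − 30 = 166 remain).
July has 31 days (166 − 31 = 135 remain).
August has 31 days (135 − 31 = 104 remain).
September has 30 days (104 − 30 = 74 remain).
October has 31 days (74 − 31 = 43 remain).
November has 30 days (43 − 30 = 13 remain).
13 into December → December 13.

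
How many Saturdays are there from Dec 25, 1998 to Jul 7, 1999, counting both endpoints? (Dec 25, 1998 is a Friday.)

Dec 25, 1998 is a Friday; the first Saturday on or after it is Dec 26, 1998 (1 day later).
From Dec 26, 1998 to Jul 7, 1999: 5 + 31 + 28 + 31 + 30 + 31 + 30 + 7 = 193 days (rest of Dec, Jan, Feb, Mar, Apr, May, Jun, Jul).
193 ÷ 7 = 27 full weeks with remainder 4, so 27 more Saturdays after the first → 28.

28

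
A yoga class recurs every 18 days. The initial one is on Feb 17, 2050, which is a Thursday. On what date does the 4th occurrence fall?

The 4th occurrence is 3 intervals after the first: 3 × 18 = 54 days after Feb 17, 2050.
Feb has 28 days — 11 days to the end of Feb leaves 43.
Mar has 31 days (12 left).
12 days into Apr → Apr 12, 2050.

Apr 12, 2050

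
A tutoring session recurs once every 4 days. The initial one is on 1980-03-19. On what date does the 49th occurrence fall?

1980-09-27

The 49th occurrence is 48 intervals after the first: 48 × 4 = 192 days after 1980-03-19.
March has 31 days — 12 days to the end of March leaves 180.
April has 30 days (150 left).
May has 31 days (119 left).
June has 30 days (89 left).
July has 31 days (58 left).
August has 31 days (27 left).
27 days into September → 1980-09-27.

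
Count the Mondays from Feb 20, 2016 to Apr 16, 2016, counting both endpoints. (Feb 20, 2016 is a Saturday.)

Feb 20, 2016 is a Saturday; the first Monday on or after it is Feb 22, 2016 (2 days later).
From Feb 22, 2016 to Apr 16, 2016: 7 + 31 + 16 = 54 days (rest of Feb, Mar, Apr).
54 ÷ 7 = 7 full weeks with remainder 5, so 7 more Mondays after the first → 8.

8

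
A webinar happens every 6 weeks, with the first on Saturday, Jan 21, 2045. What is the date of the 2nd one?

Mar 4, 2045

The 2nd occurrence is 1 interval after the first: 1 × 42 = 42 days after Jan 21, 2045.
Jan has 31 days — 10 days to the end of Jan leaves 32.
Feb has 28 days (4 left).
4 days into Mar → Mar 4, 2045.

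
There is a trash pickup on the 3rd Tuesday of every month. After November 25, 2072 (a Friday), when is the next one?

December 20, 2072

November 2072 starts on a Tuesday; its first Tuesday is the 1st, so the 3rd Tuesday is the 15th — November 15, 2072.
That is not after November 25, 2072, so look at December 2072.
December 2072 starts on a Thursday; its first Tuesday is the 6th, so the 3rd Tuesday is the 20th — December 20, 2072.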